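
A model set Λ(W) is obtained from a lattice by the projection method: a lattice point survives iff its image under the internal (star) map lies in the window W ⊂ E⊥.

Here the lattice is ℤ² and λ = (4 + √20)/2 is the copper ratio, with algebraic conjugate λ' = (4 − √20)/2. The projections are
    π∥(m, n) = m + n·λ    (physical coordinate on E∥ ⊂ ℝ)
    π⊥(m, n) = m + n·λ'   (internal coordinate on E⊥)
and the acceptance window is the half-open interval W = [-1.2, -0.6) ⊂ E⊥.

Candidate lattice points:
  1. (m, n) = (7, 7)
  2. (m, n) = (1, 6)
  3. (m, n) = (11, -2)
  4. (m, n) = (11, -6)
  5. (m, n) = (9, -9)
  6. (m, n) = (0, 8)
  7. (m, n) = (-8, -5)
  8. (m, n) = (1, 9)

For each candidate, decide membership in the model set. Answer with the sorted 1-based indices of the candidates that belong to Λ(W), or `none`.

8

Numerically λ ≈ 4.236068 and λ' = −1/λ ≈ -0.236068.
candidate 1: (m,n)=(7,7) → π∥ = 7+7·λ ≈ 36.652476, π⊥ = 7+7·λ' ≈ 5.347524 ∉ [-1.2, -0.6) ⇒ out
candidate 2: (m,n)=(1,6) → π∥ = 1+6·λ ≈ 26.416408, π⊥ = 1+6·λ' ≈ -0.416408 ∉ [-1.2, -0.6) ⇒ out
candidate 3: (m,n)=(11,-2) → π∥ = 11-2·λ ≈ 2.527864, π⊥ = 11-2·λ' ≈ 11.472136 ∉ [-1.2, -0.6) ⇒ out
candidate 4: (m,n)=(11,-6) → π∥ = 11-6·λ ≈ -14.416408, π⊥ = 11-6·λ' ≈ 12.416408 ∉ [-1.2, -0.6) ⇒ out
candidate 5: (m,n)=(9,-9) → π∥ = 9-9·λ ≈ -29.124612, π⊥ = 9-9·λ' ≈ 11.124612 ∉ [-1.2, -0.6) ⇒ out
candidate 6: (m,n)=(0,8) → π∥ = 0+8·λ ≈ 33.888544, π⊥ = 0+8·λ' ≈ -1.888544 ∉ [-1.2, -0.6) ⇒ out
candidate 7: (m,n)=(-8,-5) → π∥ = -8-5·λ ≈ -29.180340, π⊥ = -8-5·λ' ≈ -6.819660 ∉ [-1.2, -0.6) ⇒ out
candidate 8: (m,n)=(1,9) → π∥ = 1+9·λ ≈ 39.124612, π⊥ = 1+9·λ' ≈ -1.124612 ∈ [-1.2, -0.6) ⇒ IN Λ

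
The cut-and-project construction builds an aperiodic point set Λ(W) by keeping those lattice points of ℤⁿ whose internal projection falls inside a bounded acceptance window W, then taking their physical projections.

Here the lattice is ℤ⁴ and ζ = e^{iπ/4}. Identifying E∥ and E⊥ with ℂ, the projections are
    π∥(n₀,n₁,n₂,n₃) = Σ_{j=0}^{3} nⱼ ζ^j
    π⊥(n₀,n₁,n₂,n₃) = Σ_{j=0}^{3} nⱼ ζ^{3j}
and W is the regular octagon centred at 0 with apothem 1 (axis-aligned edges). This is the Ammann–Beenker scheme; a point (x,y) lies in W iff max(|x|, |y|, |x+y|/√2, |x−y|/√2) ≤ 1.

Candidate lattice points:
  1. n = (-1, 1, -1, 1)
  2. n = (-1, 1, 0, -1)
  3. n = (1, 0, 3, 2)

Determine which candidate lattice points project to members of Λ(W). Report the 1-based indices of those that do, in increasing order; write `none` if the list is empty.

none

π⊥(n) = n₀ + n₁ζ³ + n₂ζ⁶ + n₃ζ⁹ where ζ = e^{iπ/4}.
candidate 1: n = (-1, 1, -1, 1) → π⊥ ≈ (-1.0000, +2.4142); max(|x|,|y|,|x±y|/√2) = 2.4142 > 1 ⇒ ∉ W
candidate 2: n = (-1, 1, 0, -1) → π⊥ ≈ (-2.4142, +0.0000); max(|x|,|y|,|x±y|/√2) = 2.4142 > 1 ⇒ ∉ W
candidate 3: n = (1, 0, 3, 2) → π⊥ ≈ (+2.4142, -1.5858); max(|x|,|y|,|x±y|/√2) = 2.8284 > 1 ⇒ ∉ W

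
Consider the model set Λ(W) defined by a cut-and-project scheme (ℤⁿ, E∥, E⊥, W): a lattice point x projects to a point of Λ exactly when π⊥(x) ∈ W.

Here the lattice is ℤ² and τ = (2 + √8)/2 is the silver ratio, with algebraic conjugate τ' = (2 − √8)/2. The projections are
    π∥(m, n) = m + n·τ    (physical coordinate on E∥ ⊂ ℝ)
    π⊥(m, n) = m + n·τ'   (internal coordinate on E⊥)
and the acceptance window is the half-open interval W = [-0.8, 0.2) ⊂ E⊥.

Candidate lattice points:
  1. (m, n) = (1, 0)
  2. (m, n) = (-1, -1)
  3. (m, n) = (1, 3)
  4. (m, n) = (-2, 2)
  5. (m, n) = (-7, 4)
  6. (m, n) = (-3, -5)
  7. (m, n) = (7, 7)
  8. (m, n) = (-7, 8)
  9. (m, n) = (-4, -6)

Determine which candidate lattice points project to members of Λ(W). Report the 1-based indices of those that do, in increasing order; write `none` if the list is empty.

Compute τ' = (2−√8)/2 = -0.4142, so π⊥(m,n) = m -0.4142·n.
[1] lift (1,0): star map gives 1.0000; window check -0.8 ≤ 1.0000 < 0.2 is false → out
[2] lift (-1,-1): star map gives -0.5858; window check -0.8 ≤ -0.5858 < 0.2 is true → IN Λ
[3] lift (1,3): star map gives -0.2426; window check -0.8 ≤ -0.2426 < 0.2 is true → IN Λ
[4] lift (-2,2): star map gives -2.8284; window check -0.8 ≤ -2.8284 < 0.2 is false → out
[5] lift (-7,4): star map gives -8.6569; window check -0.8 ≤ -8.6569 < 0.2 is false → out
[6] lift (-3,-5): star map gives -0.9289; window check -0.8 ≤ -0.9289 < 0.2 is false → out
[7] lift (7,7): star map gives 4.1005; window check -0.8 ≤ 4.1005 < 0.2 is false → out
[8] lift (-7,8): star map gives -10.3137; window check -0.8 ≤ -10.3137 < 0.2 is false → out
[9] lift (-4,-6): star map gives -1.5147; window check -0.8 ≤ -1.5147 < 0.2 is false → out

2, 3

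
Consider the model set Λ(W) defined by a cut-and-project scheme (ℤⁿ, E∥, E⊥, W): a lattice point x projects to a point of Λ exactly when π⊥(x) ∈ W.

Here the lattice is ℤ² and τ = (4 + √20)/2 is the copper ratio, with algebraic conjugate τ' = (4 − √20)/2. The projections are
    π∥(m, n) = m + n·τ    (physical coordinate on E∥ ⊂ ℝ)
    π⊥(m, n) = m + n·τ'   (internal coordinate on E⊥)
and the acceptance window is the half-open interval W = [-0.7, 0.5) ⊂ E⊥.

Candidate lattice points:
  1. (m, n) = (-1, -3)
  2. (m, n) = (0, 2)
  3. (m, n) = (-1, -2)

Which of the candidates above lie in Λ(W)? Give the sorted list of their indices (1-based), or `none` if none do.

Compute τ' = (4−√20)/2 = -0.2361, so π⊥(m,n) = m -0.2361·n.
candidate 1: (m,n)=(-1,-3) → π∥ = -1-3·τ ≈ -13.7082, π⊥ = -1-3·τ' ≈ -0.2918 ∈ [-0.7, 0.5) ⇒ IN Λ
candidate 2: (m,n)=(0,2) → π∥ = 0+2·τ ≈ 8.4721, π⊥ = 0+2·τ' ≈ -0.4721 ∈ [-0.7, 0.5) ⇒ IN Λ
candidate 3: (m,n)=(-1,-2) → π∥ = -1-2·τ ≈ -9.4721, π⊥ = -1-2·τ' ≈ -0.5279 ∈ [-0.7, 0.5) ⇒ IN Λ

1, 2, 3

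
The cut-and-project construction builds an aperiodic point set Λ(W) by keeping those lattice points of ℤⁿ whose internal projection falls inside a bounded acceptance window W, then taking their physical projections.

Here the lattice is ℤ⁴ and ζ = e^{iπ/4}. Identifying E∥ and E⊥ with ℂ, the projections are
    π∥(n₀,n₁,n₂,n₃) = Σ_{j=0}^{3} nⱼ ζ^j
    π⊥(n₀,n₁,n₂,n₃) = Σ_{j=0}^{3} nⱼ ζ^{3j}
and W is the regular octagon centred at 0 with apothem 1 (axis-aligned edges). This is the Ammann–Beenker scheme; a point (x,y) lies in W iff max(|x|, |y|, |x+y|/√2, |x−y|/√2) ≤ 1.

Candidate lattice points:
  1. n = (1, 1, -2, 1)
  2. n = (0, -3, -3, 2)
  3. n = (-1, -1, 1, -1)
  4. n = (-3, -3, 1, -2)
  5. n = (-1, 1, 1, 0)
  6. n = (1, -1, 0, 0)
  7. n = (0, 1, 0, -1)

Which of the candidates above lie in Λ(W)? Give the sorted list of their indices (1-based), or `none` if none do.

π⊥(n) = n₀ + n₁ζ³ + n₂ζ⁶ + n₃ζ⁹ where ζ = e^{iπ/4}.
#1 (1, 1, -2, 1): internal (1.000000, 3.414214); octagon support 3.414214 vs apothem 1 → ∉ W
#2 (0, -3, -3, 2): internal (3.535534, 2.292893); octagon support 4.121320 vs apothem 1 → ∉ W
#3 (-1, -1, 1, -1): internal (-1.000000, -2.414214); octagon support 2.414214 vs apothem 1 → ∉ W
#4 (-3, -3, 1, -2): internal (-2.292893, -4.535534); octagon support 4.828427 vs apothem 1 → ∉ W
#5 (-1, 1, 1, 0): internal (-1.707107, -0.292893); octagon support 1.707107 vs apothem 1 → ∉ W
#6 (1, -1, 0, 0): internal (1.707107, -0.707107); octagon support 1.707107 vs apothem 1 → ∉ W
#7 (0, 1, 0, -1): internal (-1.414214, 0.000000); octagon support 1.414214 vs apothem 1 → ∉ W

none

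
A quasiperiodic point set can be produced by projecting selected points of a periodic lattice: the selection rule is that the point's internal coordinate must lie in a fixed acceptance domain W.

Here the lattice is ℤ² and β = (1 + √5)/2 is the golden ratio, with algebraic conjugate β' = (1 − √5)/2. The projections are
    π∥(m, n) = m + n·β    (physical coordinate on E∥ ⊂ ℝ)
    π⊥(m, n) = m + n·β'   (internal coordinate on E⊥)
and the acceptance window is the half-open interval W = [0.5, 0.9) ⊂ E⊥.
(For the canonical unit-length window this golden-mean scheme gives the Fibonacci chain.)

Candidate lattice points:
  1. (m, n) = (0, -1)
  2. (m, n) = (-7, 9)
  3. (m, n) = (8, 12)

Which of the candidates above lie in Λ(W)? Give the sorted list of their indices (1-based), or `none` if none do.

1, 3

Numerically β ≈ 1.61803 and β' = −1/β ≈ -0.61803.
candidate 1: (m,n)=(0,-1) → π∥ = 0-1·β ≈ -1.61803, π⊥ = 0-1·β' ≈ 0.61803 ∈ [0.5, 0.9) ⇒ IN Λ
candidate 2: (m,n)=(-7,9) → π∥ = -7+9·β ≈ 7.56231, π⊥ = -7+9·β' ≈ -12.56231 ∉ [0.5, 0.9) ⇒ out
candidate 3: (m,n)=(8,12) → π∥ = 8+12·β ≈ 27.41641, π⊥ = 8+12·β' ≈ 0.58359 ∈ [0.5, 0.9) ⇒ IN Λ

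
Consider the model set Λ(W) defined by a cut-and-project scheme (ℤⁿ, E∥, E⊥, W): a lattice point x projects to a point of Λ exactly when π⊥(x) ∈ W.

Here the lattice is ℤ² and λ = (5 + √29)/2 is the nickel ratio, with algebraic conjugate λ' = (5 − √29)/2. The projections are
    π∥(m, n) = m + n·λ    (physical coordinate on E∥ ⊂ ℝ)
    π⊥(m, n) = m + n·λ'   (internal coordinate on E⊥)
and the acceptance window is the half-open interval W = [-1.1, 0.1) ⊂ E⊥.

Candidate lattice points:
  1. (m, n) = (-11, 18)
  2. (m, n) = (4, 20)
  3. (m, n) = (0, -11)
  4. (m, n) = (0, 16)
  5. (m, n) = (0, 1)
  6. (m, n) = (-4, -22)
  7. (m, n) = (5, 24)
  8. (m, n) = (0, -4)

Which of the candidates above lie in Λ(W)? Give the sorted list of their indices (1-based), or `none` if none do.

5

Compute λ' = (5−√29)/2 = -0.1926, so π⊥(m,n) = m -0.1926·n.
#1 (-11,18): internal coord -11 + (18)·λ' = -14.4665; -14.4665 ∉ [-1.1, 0.1) → out
#2 (4,20): internal coord 4 + (20)·λ' = +0.1484; +0.1484 ∉ [-1.1, 0.1) → out
#3 (0,-11): internal coord 0 + (-11)·λ' = +2.1184; +2.1184 ∉ [-1.1, 0.1) → out
#4 (0,16): internal coord 0 + (16)·λ' = -3.0813; -3.0813 ∉ [-1.1, 0.1) → out
#5 (0,1): internal coord 0 + (1)·λ' = -0.1926; -0.1926 ∈ [-1.1, 0.1) → IN Λ
#6 (-4,-22): internal coord -4 + (-22)·λ' = +0.2368; +0.2368 ∉ [-1.1, 0.1) → out
#7 (5,24): internal coord 5 + (24)·λ' = +0.3780; +0.3780 ∉ [-1.1, 0.1) → out
#8 (0,-4): internal coord 0 + (-4)·λ' = +0.7703; +0.7703 ∉ [-1.1, 0.1) → out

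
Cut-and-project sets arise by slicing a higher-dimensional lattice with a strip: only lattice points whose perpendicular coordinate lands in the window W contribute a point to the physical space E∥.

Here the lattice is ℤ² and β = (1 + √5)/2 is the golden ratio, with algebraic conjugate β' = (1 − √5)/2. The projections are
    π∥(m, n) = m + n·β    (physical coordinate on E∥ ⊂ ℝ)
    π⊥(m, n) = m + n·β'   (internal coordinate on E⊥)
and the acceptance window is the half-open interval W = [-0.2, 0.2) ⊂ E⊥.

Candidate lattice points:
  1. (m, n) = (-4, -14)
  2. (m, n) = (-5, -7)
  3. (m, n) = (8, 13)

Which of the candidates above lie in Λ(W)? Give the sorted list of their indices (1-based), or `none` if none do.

Compute β' = (1−√5)/2 = -0.618034, so π⊥(m,n) = m -0.618034·n.
candidate 1: (m,n)=(-4,-14) → π∥ = -4-14·β ≈ -26.652476, π⊥ = -4-14·β' ≈ 4.652476 ∉ [-0.2, 0.2) ⇒ out
candidate 2: (m,n)=(-5,-7) → π∥ = -5-7·β ≈ -16.326238, π⊥ = -5-7·β' ≈ -0.673762 ∉ [-0.2, 0.2) ⇒ out
candidate 3: (m,n)=(8,13) → π∥ = 8+13·β ≈ 29.034442, π⊥ = 8+13·β' ≈ -0.034442 ∈ [-0.2, 0.2) ⇒ IN Λ

3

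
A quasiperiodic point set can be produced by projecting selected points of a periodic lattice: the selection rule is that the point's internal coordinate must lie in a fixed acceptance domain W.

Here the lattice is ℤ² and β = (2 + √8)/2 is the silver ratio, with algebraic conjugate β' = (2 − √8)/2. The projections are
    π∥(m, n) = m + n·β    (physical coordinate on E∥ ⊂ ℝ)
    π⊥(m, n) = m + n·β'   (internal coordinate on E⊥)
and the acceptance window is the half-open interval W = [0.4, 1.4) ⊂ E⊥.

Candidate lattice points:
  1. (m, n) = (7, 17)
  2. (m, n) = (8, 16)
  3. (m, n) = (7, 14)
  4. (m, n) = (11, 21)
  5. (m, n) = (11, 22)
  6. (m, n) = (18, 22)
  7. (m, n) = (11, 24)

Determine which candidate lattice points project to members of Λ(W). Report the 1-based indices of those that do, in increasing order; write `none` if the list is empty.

2, 3, 7

β' = (2−√8)/2 ≈ -0.414214.
#1 (7,17): internal coord 7 + (17)·β' = -0.041631; -0.041631 ∉ [0.4, 1.4) → out
#2 (8,16): internal coord 8 + (16)·β' = +1.372583; +1.372583 ∈ [0.4, 1.4) → IN Λ
#3 (7,14): internal coord 7 + (14)·β' = +1.201010; +1.201010 ∈ [0.4, 1.4) → IN Λ
#4 (11,21): internal coord 11 + (21)·β' = +2.301515; +2.301515 ∉ [0.4, 1.4) → out
#5 (11,22): internal coord 11 + (22)·β' = +1.887302; +1.887302 ∉ [0.4, 1.4) → out
#6 (18,22): internal coord 18 + (22)·β' = +8.887302; +8.887302 ∉ [0.4, 1.4) → out
#7 (11,24): internal coord 11 + (24)·β' = +1.058875; +1.058875 ∈ [0.4, 1.4) → IN Λ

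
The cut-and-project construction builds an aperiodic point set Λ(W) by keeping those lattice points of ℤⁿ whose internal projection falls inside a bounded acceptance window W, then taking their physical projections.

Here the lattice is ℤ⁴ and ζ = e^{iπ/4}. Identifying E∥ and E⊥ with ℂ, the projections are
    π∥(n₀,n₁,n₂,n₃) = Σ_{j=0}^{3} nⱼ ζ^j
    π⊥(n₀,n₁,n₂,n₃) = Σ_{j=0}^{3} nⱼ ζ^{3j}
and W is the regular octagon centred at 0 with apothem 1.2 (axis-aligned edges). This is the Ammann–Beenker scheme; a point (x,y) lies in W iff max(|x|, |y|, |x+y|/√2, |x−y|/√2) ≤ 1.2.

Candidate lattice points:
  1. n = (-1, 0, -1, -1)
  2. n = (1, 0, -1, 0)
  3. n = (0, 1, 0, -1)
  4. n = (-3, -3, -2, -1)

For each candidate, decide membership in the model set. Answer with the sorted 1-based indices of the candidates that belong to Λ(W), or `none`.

π⊥(n) = n₀ + n₁ζ³ + n₂ζ⁶ + n₃ζ⁹ where ζ = e^{iπ/4}.
#1 (-1, 0, -1, -1): internal (-1.7071, 0.2929); octagon support 1.7071 vs apothem 1.2 → ∉ W
#2 (1, 0, -1, 0): internal (1.0000, 1.0000); octagon support 1.4142 vs apothem 1.2 → ∉ W
#3 (0, 1, 0, -1): internal (-1.4142, 0.0000); octagon support 1.4142 vs apothem 1.2 → ∉ W
#4 (-3, -3, -2, -1): internal (-1.5858, -0.8284); octagon support 1.7071 vs apothem 1.2 → ∉ W

none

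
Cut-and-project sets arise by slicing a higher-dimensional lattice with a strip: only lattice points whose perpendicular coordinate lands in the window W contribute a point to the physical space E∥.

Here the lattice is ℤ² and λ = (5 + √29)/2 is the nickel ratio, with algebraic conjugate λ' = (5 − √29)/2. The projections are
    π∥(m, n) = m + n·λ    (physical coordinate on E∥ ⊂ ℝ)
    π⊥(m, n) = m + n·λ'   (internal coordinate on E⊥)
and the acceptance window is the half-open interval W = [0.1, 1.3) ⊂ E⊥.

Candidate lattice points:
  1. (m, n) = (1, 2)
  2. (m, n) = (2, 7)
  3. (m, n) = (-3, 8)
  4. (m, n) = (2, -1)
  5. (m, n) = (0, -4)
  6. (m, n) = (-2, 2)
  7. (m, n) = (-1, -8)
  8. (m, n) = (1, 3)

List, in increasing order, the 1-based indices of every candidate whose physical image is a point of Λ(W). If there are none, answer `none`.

1, 2, 5, 7, 8

λ' = (5−√29)/2 ≈ -0.19258.
[1] lift (1,2): star map gives 0.61484; window check 0.1 ≤ 0.61484 < 1.3 is true → IN Λ
[2] lift (2,7): star map gives 0.65192; window check 0.1 ≤ 0.65192 < 1.3 is true → IN Λ
[3] lift (-3,8): star map gives -4.54066; window check 0.1 ≤ -4.54066 < 1.3 is false → out
[4] lift (2,-1): star map gives 2.19258; window check 0.1 ≤ 2.19258 < 1.3 is false → out
[5] lift (0,-4): star map gives 0.77033; window check 0.1 ≤ 0.77033 < 1.3 is true → IN Λ
[6] lift (-2,2): star map gives -2.38516; window check 0.1 ≤ -2.38516 < 1.3 is false → out
[7] lift (-1,-8): star map gives 0.54066; window check 0.1 ≤ 0.54066 < 1.3 is true → IN Λ
[8] lift (1,3): star map gives 0.42225; window check 0.1 ≤ 0.42225 < 1.3 is true → IN Λ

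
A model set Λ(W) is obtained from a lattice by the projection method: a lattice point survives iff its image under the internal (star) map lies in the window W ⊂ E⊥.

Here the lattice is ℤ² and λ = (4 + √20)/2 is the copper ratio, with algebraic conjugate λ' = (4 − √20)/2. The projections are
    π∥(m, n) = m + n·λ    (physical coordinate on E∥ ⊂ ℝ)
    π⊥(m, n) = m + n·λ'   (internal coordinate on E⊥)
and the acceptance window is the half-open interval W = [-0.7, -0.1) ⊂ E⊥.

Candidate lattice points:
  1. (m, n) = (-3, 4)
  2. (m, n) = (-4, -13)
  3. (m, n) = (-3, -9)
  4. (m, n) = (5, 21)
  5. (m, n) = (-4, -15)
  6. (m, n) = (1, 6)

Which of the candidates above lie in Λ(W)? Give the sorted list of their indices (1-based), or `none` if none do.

Numerically λ ≈ 4.2361 and λ' = −1/λ ≈ -0.2361.
#1 (-3,4): internal coord -3 + (4)·λ' = -3.9443; -3.9443 ∉ [-0.7, -0.1) → out
#2 (-4,-13): internal coord -4 + (-13)·λ' = -0.9311; -0.9311 ∉ [-0.7, -0.1) → out
#3 (-3,-9): internal coord -3 + (-9)·λ' = -0.8754; -0.8754 ∉ [-0.7, -0.1) → out
#4 (5,21): internal coord 5 + (21)·λ' = +0.0426; +0.0426 ∉ [-0.7, -0.1) → out
#5 (-4,-15): internal coord -4 + (-15)·λ' = -0.4590; -0.4590 ∈ [-0.7, -0.1) → IN Λ
#6 (1,6): internal coord 1 + (6)·λ' = -0.4164; -0.4164 ∈ [-0.7, -0.1) → IN Λ

5, 6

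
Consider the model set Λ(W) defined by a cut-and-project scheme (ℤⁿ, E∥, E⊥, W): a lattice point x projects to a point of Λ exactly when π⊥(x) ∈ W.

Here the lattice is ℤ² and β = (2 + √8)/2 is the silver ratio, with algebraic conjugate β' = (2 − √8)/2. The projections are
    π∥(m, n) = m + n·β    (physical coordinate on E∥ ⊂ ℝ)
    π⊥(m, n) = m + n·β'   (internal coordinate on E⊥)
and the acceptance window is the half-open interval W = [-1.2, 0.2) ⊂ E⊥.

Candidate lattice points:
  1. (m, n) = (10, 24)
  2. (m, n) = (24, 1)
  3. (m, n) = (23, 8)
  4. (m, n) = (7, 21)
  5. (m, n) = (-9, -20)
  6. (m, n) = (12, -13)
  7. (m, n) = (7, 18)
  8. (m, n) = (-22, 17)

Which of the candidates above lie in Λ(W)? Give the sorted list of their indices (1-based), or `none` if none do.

Numerically β ≈ 2.4142 and β' = −1/β ≈ -0.4142.
candidate 1: (m,n)=(10,24) → π∥ = 10+24·β ≈ 67.9411, π⊥ = 10+24·β' ≈ 0.0589 ∈ [-1.2, 0.2) ⇒ IN Λ
candidate 2: (m,n)=(24,1) → π∥ = 24+1·β ≈ 26.4142, π⊥ = 24+1·β' ≈ 23.5858 ∉ [-1.2, 0.2) ⇒ out
candidate 3: (m,n)=(23,8) → π∥ = 23+8·β ≈ 42.3137, π⊥ = 23+8·β' ≈ 19.6863 ∉ [-1.2, 0.2) ⇒ out
candidate 4: (m,n)=(7,21) → π∥ = 7+21·β ≈ 57.6985, π⊥ = 7+21·β' ≈ -1.6985 ∉ [-1.2, 0.2) ⇒ out
candidate 5: (m,n)=(-9,-20) → π∥ = -9-20·β ≈ -57.2843, π⊥ = -9-20·β' ≈ -0.7157 ∈ [-1.2, 0.2) ⇒ IN Λ
candidate 6: (m,n)=(12,-13) → π∥ = 12-13·β ≈ -19.3848, π⊥ = 12-13·β' ≈ 17.3848 ∉ [-1.2, 0.2) ⇒ out
candidate 7: (m,n)=(7,18) → π∥ = 7+18·β ≈ 50.4558, π⊥ = 7+18·β' ≈ -0.4558 ∈ [-1.2, 0.2) ⇒ IN Λ
candidate 8: (m,n)=(-22,17) → π∥ = -22+17·β ≈ 19.0416, π⊥ = -22+17·β' ≈ -29.0416 ∉ [-1.2, 0.2) ⇒ out

1, 5, 7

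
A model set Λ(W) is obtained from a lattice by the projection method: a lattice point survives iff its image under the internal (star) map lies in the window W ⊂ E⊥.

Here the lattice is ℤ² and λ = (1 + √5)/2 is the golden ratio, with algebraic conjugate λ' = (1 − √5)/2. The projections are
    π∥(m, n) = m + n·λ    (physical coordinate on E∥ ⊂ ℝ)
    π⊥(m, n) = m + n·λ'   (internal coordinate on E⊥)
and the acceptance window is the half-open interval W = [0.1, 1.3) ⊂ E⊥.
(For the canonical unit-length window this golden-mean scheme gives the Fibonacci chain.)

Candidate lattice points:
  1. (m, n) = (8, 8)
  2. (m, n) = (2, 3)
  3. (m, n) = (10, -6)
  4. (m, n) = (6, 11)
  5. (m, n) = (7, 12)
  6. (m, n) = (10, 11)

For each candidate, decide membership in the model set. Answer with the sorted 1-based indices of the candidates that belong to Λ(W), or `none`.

2

Numerically λ ≈ 1.6180 and λ' = −1/λ ≈ -0.6180.
[1] lift (8,8): star map gives 3.0557; window check 0.1 ≤ 3.0557 < 1.3 is false → out
[2] lift (2,3): star map gives 0.1459; window check 0.1 ≤ 0.1459 < 1.3 is true → IN Λ
[3] lift (10,-6): star map gives 13.7082; window check 0.1 ≤ 13.7082 < 1.3 is false → out
[4] lift (6,11): star map gives -0.7984; window check 0.1 ≤ -0.7984 < 1.3 is false → out
[5] lift (7,12): star map gives -0.4164; window check 0.1 ≤ -0.4164 < 1.3 is false → out
[6] lift (10,11): star map gives 3.2016; window check 0.1 ≤ 3.2016 < 1.3 is false → out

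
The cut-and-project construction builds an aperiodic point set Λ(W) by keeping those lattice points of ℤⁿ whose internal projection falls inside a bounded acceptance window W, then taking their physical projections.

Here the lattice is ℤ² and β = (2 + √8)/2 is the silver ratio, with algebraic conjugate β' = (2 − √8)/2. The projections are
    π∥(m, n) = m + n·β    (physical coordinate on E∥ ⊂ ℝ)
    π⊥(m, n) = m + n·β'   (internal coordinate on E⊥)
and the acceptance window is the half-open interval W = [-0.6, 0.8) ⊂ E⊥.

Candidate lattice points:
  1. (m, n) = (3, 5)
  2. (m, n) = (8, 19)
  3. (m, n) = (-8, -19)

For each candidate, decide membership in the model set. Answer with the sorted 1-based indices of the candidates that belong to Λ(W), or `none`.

2, 3

Compute β' = (2−√8)/2 = -0.414214, so π⊥(m,n) = m -0.414214·n.
[1] lift (3,5): star map gives 0.928932; window check -0.6 ≤ 0.928932 < 0.8 is false → out
[2] lift (8,19): star map gives 0.129942; window check -0.6 ≤ 0.129942 < 0.8 is true → IN Λ
[3] lift (-8,-19): star map gives -0.129942; window check -0.6 ≤ -0.129942 < 0.8 is true → IN Λ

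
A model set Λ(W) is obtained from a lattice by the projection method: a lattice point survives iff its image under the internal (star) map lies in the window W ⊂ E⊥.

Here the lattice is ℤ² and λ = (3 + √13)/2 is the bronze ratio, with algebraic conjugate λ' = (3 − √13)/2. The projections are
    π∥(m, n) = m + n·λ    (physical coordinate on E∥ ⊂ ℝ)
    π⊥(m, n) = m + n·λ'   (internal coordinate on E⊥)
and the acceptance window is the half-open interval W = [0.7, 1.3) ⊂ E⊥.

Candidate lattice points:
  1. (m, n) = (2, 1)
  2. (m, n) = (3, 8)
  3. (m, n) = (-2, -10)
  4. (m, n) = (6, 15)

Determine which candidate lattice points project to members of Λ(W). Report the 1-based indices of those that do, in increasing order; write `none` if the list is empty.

Numerically λ ≈ 3.302776 and λ' = −1/λ ≈ -0.302776.
candidate 1: (m,n)=(2,1) → π∥ = 2+1·λ ≈ 5.302776, π⊥ = 2+1·λ' ≈ 1.697224 ∉ [0.7, 1.3) ⇒ out
candidate 2: (m,n)=(3,8) → π∥ = 3+8·λ ≈ 29.422205, π⊥ = 3+8·λ' ≈ 0.577795 ∉ [0.7, 1.3) ⇒ out
candidate 3: (m,n)=(-2,-10) → π∥ = -2-10·λ ≈ -35.027756, π⊥ = -2-10·λ' ≈ 1.027756 ∈ [0.7, 1.3) ⇒ IN Λ
candidate 4: (m,n)=(6,15) → π∥ = 6+15·λ ≈ 55.541635, π⊥ = 6+15·λ' ≈ 1.458365 ∉ [0.7, 1.3) ⇒ out

3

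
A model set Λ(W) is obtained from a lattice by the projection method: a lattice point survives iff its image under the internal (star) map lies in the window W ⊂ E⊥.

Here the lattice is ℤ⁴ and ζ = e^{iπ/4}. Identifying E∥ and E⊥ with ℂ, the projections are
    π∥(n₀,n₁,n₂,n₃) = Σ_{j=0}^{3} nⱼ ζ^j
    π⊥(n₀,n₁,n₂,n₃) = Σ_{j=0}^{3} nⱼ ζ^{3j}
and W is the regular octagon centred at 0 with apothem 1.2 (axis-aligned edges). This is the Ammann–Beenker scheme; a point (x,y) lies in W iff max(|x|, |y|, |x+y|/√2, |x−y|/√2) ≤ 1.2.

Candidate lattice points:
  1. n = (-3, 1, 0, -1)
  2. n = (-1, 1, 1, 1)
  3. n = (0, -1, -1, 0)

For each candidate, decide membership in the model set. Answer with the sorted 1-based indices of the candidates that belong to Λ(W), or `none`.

π⊥(n) = n₀ + n₁ζ³ + n₂ζ⁶ + n₃ζ⁹ where ζ = e^{iπ/4}.
candidate 1: n = (-3, 1, 0, -1) → π⊥ ≈ (-4.4142, +0.0000); max(|x|,|y|,|x±y|/√2) = 4.4142 > 1.2 ⇒ ∉ W
candidate 2: n = (-1, 1, 1, 1) → π⊥ ≈ (-1.0000, +0.4142); max(|x|,|y|,|x±y|/√2) = 1.0000 ≤ 1.2 ⇒ ∈ W
candidate 3: n = (0, -1, -1, 0) → π⊥ ≈ (+0.7071, +0.2929); max(|x|,|y|,|x±y|/√2) = 0.7071 ≤ 1.2 ⇒ ∈ W

2, 3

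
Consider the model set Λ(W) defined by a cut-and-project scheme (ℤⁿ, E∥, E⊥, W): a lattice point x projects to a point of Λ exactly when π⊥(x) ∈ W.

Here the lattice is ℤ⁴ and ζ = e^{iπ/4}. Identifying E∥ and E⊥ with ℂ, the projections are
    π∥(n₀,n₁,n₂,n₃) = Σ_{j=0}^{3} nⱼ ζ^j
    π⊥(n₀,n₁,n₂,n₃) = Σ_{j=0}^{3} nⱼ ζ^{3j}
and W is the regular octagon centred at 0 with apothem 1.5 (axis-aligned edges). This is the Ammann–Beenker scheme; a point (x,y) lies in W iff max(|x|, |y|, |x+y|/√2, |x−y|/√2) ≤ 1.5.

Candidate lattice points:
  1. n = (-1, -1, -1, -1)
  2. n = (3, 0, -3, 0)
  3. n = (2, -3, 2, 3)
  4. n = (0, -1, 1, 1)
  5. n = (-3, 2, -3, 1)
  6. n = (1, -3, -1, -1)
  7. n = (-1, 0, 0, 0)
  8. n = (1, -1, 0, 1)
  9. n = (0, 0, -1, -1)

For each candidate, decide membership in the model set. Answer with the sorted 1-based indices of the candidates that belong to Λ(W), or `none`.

Internal map: ζ^{3j} for j=0..3 gives (1,0), (−√2/2,√2/2), (0,−1), (√2/2,√2/2).
candidate 1: n = (-1, -1, -1, -1) → π⊥ ≈ (-1.00000, -0.41421); max(|x|,|y|,|x±y|/√2) = 1.00000 ≤ 1.5 ⇒ ∈ W
candidate 2: n = (3, 0, -3, 0) → π⊥ ≈ (+3.00000, +3.00000); max(|x|,|y|,|x±y|/√2) = 4.24264 > 1.5 ⇒ ∉ W
candidate 3: n = (2, -3, 2, 3) → π⊥ ≈ (+6.24264, -2.00000); max(|x|,|y|,|x±y|/√2) = 6.24264 > 1.5 ⇒ ∉ W
candidate 4: n = (0, -1, 1, 1) → π⊥ ≈ (+1.41421, -1.00000); max(|x|,|y|,|x±y|/√2) = 1.70711 > 1.5 ⇒ ∉ W
candidate 5: n = (-3, 2, -3, 1) → π⊥ ≈ (-3.70711, +5.12132); max(|x|,|y|,|x±y|/√2) = 6.24264 > 1.5 ⇒ ∉ W
candidate 6: n = (1, -3, -1, -1) → π⊥ ≈ (+2.41421, -1.82843); max(|x|,|y|,|x±y|/√2) = 3.00000 > 1.5 ⇒ ∉ W
candidate 7: n = (-1, 0, 0, 0) → π⊥ ≈ (-1.00000, +0.00000); max(|x|,|y|,|x±y|/√2) = 1.00000 ≤ 1.5 ⇒ ∈ W
candidate 8: n = (1, -1, 0, 1) → π⊥ ≈ (+2.41421, +0.00000); max(|x|,|y|,|x±y|/√2) = 2.41421 > 1.5 ⇒ ∉ W
candidate 9: n = (0, 0, -1, -1) → π⊥ ≈ (-0.70711, +0.29289); max(|x|,|y|,|x±y|/√2) = 0.70711 ≤ 1.5 ⇒ ∈ W

1, 7, 9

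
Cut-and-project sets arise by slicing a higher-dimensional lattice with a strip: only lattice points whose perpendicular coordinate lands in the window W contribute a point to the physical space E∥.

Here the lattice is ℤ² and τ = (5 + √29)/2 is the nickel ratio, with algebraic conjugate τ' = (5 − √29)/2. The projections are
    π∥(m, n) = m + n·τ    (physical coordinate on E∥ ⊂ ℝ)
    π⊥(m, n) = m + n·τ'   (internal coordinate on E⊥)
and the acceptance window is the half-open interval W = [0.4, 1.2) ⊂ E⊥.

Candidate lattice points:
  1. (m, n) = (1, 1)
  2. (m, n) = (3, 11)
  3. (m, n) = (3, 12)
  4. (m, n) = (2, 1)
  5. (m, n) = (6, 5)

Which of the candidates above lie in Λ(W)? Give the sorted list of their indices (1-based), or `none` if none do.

1, 2, 3

Compute τ' = (5−√29)/2 = -0.192582, so π⊥(m,n) = m -0.192582·n.
[1] lift (1,1): star map gives 0.807418; window check 0.4 ≤ 0.807418 < 1.2 is true → IN Λ
[2] lift (3,11): star map gives 0.881594; window check 0.4 ≤ 0.881594 < 1.2 is true → IN Λ
[3] lift (3,12): star map gives 0.689011; window check 0.4 ≤ 0.689011 < 1.2 is true → IN Λ
[4] lift (2,1): star map gives 1.807418; window check 0.4 ≤ 1.807418 < 1.2 is false → out
[5] lift (6,5): star map gives 5.037088; window check 0.4 ≤ 5.037088 < 1.2 is false → out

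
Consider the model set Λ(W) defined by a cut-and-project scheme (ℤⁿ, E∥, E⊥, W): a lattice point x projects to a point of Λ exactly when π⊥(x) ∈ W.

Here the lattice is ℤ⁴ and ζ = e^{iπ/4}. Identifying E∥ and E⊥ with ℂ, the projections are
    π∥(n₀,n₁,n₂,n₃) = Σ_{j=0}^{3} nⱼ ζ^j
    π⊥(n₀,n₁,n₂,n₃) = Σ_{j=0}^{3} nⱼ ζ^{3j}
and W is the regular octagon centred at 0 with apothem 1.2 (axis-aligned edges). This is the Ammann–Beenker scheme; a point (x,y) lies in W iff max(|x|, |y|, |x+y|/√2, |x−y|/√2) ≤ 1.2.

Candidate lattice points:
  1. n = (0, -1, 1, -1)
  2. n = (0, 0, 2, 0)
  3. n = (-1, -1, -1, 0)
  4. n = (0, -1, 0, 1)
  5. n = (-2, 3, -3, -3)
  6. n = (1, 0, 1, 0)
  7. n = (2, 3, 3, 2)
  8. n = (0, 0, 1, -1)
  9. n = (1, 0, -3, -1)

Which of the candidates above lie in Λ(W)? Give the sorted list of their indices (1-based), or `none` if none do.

3

π⊥(n) = n₀ + n₁ζ³ + n₂ζ⁶ + n₃ζ⁹ where ζ = e^{iπ/4}.
#1 (0, -1, 1, -1): internal (0.00000, -2.41421); octagon support 2.41421 vs apothem 1.2 → ∉ W
#2 (0, 0, 2, 0): internal (0.00000, -2.00000); octagon support 2.00000 vs apothem 1.2 → ∉ W
#3 (-1, -1, -1, 0): internal (-0.29289, 0.29289); octagon support 0.41421 vs apothem 1.2 → ∈ W
#4 (0, -1, 0, 1): internal (1.41421, 0.00000); octagon support 1.41421 vs apothem 1.2 → ∉ W
#5 (-2, 3, -3, -3): internal (-6.24264, 3.00000); octagon support 6.53553 vs apothem 1.2 → ∉ W
#6 (1, 0, 1, 0): internal (1.00000, -1.00000); octagon support 1.41421 vs apothem 1.2 → ∉ W
#7 (2, 3, 3, 2): internal (1.29289, 0.53553); octagon support 1.29289 vs apothem 1.2 → ∉ W
#8 (0, 0, 1, -1): internal (-0.70711, -1.70711); octagon support 1.70711 vs apothem 1.2 → ∉ W
#9 (1, 0, -3, -1): internal (0.29289, 2.29289); octagon support 2.29289 vs apothem 1.2 → ∉ W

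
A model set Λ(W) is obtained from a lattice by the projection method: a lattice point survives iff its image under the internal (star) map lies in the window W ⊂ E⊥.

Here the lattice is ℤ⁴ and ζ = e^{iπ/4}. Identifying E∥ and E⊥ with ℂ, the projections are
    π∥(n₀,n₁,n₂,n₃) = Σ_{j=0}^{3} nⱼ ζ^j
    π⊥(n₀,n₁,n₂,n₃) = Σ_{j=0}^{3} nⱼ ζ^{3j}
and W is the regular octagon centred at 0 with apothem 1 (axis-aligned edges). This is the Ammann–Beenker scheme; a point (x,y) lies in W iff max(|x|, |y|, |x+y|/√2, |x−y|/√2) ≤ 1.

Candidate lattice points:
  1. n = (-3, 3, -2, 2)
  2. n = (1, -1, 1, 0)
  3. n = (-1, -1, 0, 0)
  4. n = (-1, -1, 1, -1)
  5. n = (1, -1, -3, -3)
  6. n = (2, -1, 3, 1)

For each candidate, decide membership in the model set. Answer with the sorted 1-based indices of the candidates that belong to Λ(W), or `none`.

3, 5

π⊥(n) = n₀ + n₁ζ³ + n₂ζ⁶ + n₃ζ⁹ where ζ = e^{iπ/4}.
candidate 1: n = (-3, 3, -2, 2) → π⊥ ≈ (-3.7071, +5.5355); max(|x|,|y|,|x±y|/√2) = 6.5355 > 1 ⇒ ∉ W
candidate 2: n = (1, -1, 1, 0) → π⊥ ≈ (+1.7071, -1.7071); max(|x|,|y|,|x±y|/√2) = 2.4142 > 1 ⇒ ∉ W
candidate 3: n = (-1, -1, 0, 0) → π⊥ ≈ (-0.2929, -0.7071); max(|x|,|y|,|x±y|/√2) = 0.7071 ≤ 1 ⇒ ∈ W
candidate 4: n = (-1, -1, 1, -1) → π⊥ ≈ (-1.0000, -2.4142); max(|x|,|y|,|x±y|/√2) = 2.4142 > 1 ⇒ ∉ W
candidate 5: n = (1, -1, -3, -3) → π⊥ ≈ (-0.4142, +0.1716); max(|x|,|y|,|x±y|/√2) = 0.4142 ≤ 1 ⇒ ∈ W
candidate 6: n = (2, -1, 3, 1) → π⊥ ≈ (+3.4142, -3.0000); max(|x|,|y|,|x±y|/√2) = 4.5355 > 1 ⇒ ∉ W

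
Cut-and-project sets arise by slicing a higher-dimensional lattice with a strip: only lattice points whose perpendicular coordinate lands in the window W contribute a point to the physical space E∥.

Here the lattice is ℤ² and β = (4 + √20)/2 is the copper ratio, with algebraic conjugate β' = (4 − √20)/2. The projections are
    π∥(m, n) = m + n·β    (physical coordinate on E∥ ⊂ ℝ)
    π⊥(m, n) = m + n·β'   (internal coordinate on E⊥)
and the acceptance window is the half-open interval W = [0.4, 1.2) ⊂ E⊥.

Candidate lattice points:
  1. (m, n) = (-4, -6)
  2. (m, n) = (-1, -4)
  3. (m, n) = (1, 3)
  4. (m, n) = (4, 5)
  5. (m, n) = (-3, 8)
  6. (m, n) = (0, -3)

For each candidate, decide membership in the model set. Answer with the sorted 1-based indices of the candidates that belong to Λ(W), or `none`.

β' = (4−√20)/2 ≈ -0.2361.
candidate 1: (m,n)=(-4,-6) → π∥ = -4-6·β ≈ -29.4164, π⊥ = -4-6·β' ≈ -2.5836 ∉ [0.4, 1.2) ⇒ out
candidate 2: (m,n)=(-1,-4) → π∥ = -1-4·β ≈ -17.9443, π⊥ = -1-4·β' ≈ -0.0557 ∉ [0.4, 1.2) ⇒ out
candidate 3: (m,n)=(1,3) → π∥ = 1+3·β ≈ 13.7082, π⊥ = 1+3·β' ≈ 0.2918 ∉ [0.4, 1.2) ⇒ out
candidate 4: (m,n)=(4,5) → π∥ = 4+5·β ≈ 25.1803, π⊥ = 4+5·β' ≈ 2.8197 ∉ [0.4, 1.2) ⇒ out
candidate 5: (m,n)=(-3,8) → π∥ = -3+8·β ≈ 30.8885, π⊥ = -3+8·β' ≈ -4.8885 ∉ [0.4, 1.2) ⇒ out
candidate 6: (m,n)=(0,-3) → π∥ = 0-3·β ≈ -12.7082, π⊥ = 0-3·β' ≈ 0.7082 ∈ [0.4, 1.2) ⇒ IN Λ

6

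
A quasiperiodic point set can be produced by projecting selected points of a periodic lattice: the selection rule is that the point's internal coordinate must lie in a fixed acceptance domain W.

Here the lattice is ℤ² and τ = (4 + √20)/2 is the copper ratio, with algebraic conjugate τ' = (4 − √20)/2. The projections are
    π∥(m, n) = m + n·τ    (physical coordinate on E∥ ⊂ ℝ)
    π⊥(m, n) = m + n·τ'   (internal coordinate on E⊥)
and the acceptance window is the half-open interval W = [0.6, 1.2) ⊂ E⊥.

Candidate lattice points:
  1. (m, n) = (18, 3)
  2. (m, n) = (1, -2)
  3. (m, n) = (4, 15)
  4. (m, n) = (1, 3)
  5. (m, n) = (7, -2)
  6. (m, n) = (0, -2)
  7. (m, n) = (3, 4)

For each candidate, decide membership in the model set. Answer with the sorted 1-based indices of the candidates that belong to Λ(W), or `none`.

Compute τ' = (4−√20)/2 = -0.2361, so π⊥(m,n) = m -0.2361·n.
#1 (18,3): internal coord 18 + (3)·τ' = +17.2918; +17.2918 ∉ [0.6, 1.2) → out
#2 (1,-2): internal coord 1 + (-2)·τ' = +1.4721; +1.4721 ∉ [0.6, 1.2) → out
#3 (4,15): internal coord 4 + (15)·τ' = +0.4590; +0.4590 ∉ [0.6, 1.2) → out
#4 (1,3): internal coord 1 + (3)·τ' = +0.2918; +0.2918 ∉ [0.6, 1.2) → out
#5 (7,-2): internal coord 7 + (-2)·τ' = +7.4721; +7.4721 ∉ [0.6, 1.2) → out
#6 (0,-2): internal coord 0 + (-2)·τ' = +0.4721; +0.4721 ∉ [0.6, 1.2) → out
#7 (3,4): internal coord 3 + (4)·τ' = +2.0557; +2.0557 ∉ [0.6, 1.2) → out

none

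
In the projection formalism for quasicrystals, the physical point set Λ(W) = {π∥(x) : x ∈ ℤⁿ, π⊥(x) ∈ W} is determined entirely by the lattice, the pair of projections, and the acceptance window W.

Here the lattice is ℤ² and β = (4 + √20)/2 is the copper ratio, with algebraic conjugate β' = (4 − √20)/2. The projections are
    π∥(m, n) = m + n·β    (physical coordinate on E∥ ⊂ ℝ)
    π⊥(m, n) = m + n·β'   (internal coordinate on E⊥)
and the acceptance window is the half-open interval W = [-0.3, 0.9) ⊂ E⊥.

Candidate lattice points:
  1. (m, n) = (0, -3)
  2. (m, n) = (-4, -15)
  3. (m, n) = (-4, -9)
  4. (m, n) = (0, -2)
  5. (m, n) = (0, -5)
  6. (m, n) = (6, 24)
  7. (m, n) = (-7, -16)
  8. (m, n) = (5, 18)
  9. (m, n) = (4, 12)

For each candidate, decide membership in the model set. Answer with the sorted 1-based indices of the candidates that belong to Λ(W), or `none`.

Numerically β ≈ 4.236068 and β' = −1/β ≈ -0.236068.
#1 (0,-3): internal coord 0 + (-3)·β' = +0.708204; +0.708204 ∈ [-0.3, 0.9) → IN Λ
#2 (-4,-15): internal coord -4 + (-15)·β' = -0.458980; -0.458980 ∉ [-0.3, 0.9) → out
#3 (-4,-9): internal coord -4 + (-9)·β' = -1.875388; -1.875388 ∉ [-0.3, 0.9) → out
#4 (0,-2): internal coord 0 + (-2)·β' = +0.472136; +0.472136 ∈ [-0.3, 0.9) → IN Λ
#5 (0,-5): internal coord 0 + (-5)·β' = +1.180340; +1.180340 ∉ [-0.3, 0.9) → out
#6 (6,24): internal coord 6 + (24)·β' = +0.334369; +0.334369 ∈ [-0.3, 0.9) → IN Λ
#7 (-7,-16): internal coord -7 + (-16)·β' = -3.222912; -3.222912 ∉ [-0.3, 0.9) → out
#8 (5,18): internal coord 5 + (18)·β' = +0.750776; +0.750776 ∈ [-0.3, 0.9) → IN Λ
#9 (4,12): internal coord 4 + (12)·β' = +1.167184; +1.167184 ∉ [-0.3, 0.9) → out

1, 4, 6, 8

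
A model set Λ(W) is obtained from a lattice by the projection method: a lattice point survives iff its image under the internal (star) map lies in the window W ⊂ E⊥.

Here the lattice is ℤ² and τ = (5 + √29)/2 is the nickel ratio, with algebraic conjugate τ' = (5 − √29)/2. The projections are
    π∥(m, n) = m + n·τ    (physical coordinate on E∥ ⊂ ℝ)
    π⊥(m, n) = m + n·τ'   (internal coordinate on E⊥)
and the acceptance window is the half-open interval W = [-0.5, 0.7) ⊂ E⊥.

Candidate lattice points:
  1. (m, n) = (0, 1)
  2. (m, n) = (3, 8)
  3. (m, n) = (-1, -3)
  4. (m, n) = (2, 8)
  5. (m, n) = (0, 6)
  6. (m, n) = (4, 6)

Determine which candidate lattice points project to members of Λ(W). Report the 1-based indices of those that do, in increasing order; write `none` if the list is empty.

1, 3, 4

τ' = (5−√29)/2 ≈ -0.19258.
candidate 1: (m,n)=(0,1) → π∥ = 0+1·τ ≈ 5.19258, π⊥ = 0+1·τ' ≈ -0.19258 ∈ [-0.5, 0.7) ⇒ IN Λ
candidate 2: (m,n)=(3,8) → π∥ = 3+8·τ ≈ 44.54066, π⊥ = 3+8·τ' ≈ 1.45934 ∉ [-0.5, 0.7) ⇒ out
candidate 3: (m,n)=(-1,-3) → π∥ = -1-3·τ ≈ -16.57775, π⊥ = -1-3·τ' ≈ -0.42225 ∈ [-0.5, 0.7) ⇒ IN Λ
candidate 4: (m,n)=(2,8) → π∥ = 2+8·τ ≈ 43.54066, π⊥ = 2+8·τ' ≈ 0.45934 ∈ [-0.5, 0.7) ⇒ IN Λ
candidate 5: (m,n)=(0,6) → π∥ = 0+6·τ ≈ 31.15549, π⊥ = 0+6·τ' ≈ -1.15549 ∉ [-0.5, 0.7) ⇒ out
candidate 6: (m,n)=(4,6) → π∥ = 4+6·τ ≈ 35.15549, π⊥ = 4+6·τ' ≈ 2.84451 ∉ [-0.5, 0.7) ⇒ out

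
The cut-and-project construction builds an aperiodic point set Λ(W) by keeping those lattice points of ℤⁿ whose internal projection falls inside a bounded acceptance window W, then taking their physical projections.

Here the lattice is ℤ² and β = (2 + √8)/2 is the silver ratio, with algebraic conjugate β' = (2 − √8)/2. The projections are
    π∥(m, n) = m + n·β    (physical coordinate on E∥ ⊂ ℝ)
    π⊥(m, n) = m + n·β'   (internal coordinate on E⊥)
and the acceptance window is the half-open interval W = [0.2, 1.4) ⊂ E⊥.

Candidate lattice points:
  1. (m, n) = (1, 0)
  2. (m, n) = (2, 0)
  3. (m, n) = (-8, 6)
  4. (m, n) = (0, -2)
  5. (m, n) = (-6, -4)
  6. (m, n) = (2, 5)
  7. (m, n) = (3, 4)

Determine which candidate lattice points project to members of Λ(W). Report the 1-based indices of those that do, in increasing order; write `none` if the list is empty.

β' = (2−√8)/2 ≈ -0.414214.
[1] lift (1,0): star map gives 1.000000; window check 0.2 ≤ 1.000000 < 1.4 is true → IN Λ
[2] lift (2,0): star map gives 2.000000; window check 0.2 ≤ 2.000000 < 1.4 is false → out
[3] lift (-8,6): star map gives -10.485281; window check 0.2 ≤ -10.485281 < 1.4 is false → out
[4] lift (0,-2): star map gives 0.828427; window check 0.2 ≤ 0.828427 < 1.4 is true → IN Λ
[5] lift (-6,-4): star map gives -4.343146; window check 0.2 ≤ -4.343146 < 1.4 is false → out
[6] lift (2,5): star map gives -0.071068; window check 0.2 ≤ -0.071068 < 1.4 is false → out
[7] lift (3,4): star map gives 1.343146; window check 0.2 ≤ 1.343146 < 1.4 is true → IN Λ

1, 4, 7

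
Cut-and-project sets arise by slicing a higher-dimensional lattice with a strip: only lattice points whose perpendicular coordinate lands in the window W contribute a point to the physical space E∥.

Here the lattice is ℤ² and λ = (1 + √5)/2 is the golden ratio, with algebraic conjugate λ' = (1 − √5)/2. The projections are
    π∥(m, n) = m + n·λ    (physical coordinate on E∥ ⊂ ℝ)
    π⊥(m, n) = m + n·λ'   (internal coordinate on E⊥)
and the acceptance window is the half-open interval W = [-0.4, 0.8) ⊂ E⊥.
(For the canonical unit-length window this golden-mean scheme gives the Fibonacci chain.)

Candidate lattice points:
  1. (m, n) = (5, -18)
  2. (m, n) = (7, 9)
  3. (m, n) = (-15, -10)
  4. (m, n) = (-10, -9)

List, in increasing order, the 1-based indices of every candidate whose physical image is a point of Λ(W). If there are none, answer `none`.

λ' = (1−√5)/2 ≈ -0.6180.
candidate 1: (m,n)=(5,-18) → π∥ = 5-18·λ ≈ -24.1246, π⊥ = 5-18·λ' ≈ 16.1246 ∉ [-0.4, 0.8) ⇒ out
candidate 2: (m,n)=(7,9) → π∥ = 7+9·λ ≈ 21.5623, π⊥ = 7+9·λ' ≈ 1.4377 ∉ [-0.4, 0.8) ⇒ out
candidate 3: (m,n)=(-15,-10) → π∥ = -15-10·λ ≈ -31.1803, π⊥ = -15-10·λ' ≈ -8.8197 ∉ [-0.4, 0.8) ⇒ out
candidate 4: (m,n)=(-10,-9) → π∥ = -10-9·λ ≈ -24.5623, π⊥ = -10-9·λ' ≈ -4.4377 ∉ [-0.4, 0.8) ⇒ out

none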